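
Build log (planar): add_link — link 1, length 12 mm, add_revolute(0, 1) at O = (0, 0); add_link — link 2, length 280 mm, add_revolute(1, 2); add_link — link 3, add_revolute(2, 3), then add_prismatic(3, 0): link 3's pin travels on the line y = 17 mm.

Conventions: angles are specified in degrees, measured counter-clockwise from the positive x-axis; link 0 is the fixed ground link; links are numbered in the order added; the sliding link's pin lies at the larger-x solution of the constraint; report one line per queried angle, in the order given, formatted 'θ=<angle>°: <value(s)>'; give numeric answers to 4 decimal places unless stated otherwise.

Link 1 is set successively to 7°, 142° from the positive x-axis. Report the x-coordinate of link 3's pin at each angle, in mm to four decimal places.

geometry: r = 12 mm, L = 280 mm, e = 17 mm
θ=7°: crank pin P = (r cos θ, r sin θ) = (11.910554, 1.462432)
θ=7°: h = r sin θ − e = 1.462432 − 17 = -15.537568
θ=7°: x = r cos θ + √(L² − h²) = 11.910554 + 279.568568 = 291.479121
θ=142°: crank pin P = (r cos θ, r sin θ) = (-9.456129, 7.387938)
θ=142°: h = r sin θ − e = 7.387938 − 17 = -9.612062
θ=142°: x = r cos θ + √(L² − h²) = -9.456129 + 279.834966 = 270.378837

θ=7°: 291.4791
θ=142°: 270.3788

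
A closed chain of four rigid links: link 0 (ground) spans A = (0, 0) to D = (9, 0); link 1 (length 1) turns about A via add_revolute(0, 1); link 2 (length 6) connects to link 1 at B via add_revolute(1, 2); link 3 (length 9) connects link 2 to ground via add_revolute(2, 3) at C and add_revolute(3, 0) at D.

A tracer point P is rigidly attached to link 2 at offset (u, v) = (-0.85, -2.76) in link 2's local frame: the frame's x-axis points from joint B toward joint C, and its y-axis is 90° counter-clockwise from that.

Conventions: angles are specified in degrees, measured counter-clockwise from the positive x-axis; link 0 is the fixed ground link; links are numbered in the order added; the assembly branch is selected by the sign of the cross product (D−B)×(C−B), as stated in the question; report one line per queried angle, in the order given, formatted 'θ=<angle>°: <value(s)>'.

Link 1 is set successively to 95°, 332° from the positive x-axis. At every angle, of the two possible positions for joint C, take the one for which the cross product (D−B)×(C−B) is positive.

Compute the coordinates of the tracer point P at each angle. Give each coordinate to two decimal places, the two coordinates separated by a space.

A=(0,0), D=(9.00,0)
θ=95°: B = A + 1.00·(cos95°, sin95°) = (-0.0872, 0.9962)
θ=95°: |BD| = 9.1416
θ=95°: circle(B,6.00) ∩ circle(D,9.00): a=2.1095, h=5.6169
θ=95°:   candidates: C₊=(2.6219,6.3498) cross=51.348; C₋=(1.3977,-4.8172) cross=-51.348
θ=95°:   branch + wants cross > 0 → take C=(2.6219,6.3498) (cross=51.348)
θ=95°: ex = (C−B)/|BC| = (0.4515,0.8923); ey = (-0.8923,0.4515)
θ=95°: P = B + -0.85·ex + -2.76·ey = (1.9917,-1.0084)
θ=332°: B = A + 1.00·(cos332°, sin332°) = (0.8829, -0.4695)
θ=332°: |BD| = 8.1306
θ=332°: circle(B,6.00) ∩ circle(D,9.00): a=1.2980, h=5.8579
θ=332°:   candidates: C₊=(1.8405,5.4536) cross=47.629; C₋=(2.5170,-6.2427) cross=-47.629
θ=332°:   branch + wants cross > 0 → take C=(1.8405,5.4536) (cross=47.629)
θ=332°: ex = (C−B)/|BC| = (0.1596,0.9872); ey = (-0.9872,0.1596)
θ=332°: P = B + -0.85·ex + -2.76·ey = (3.4719,-1.7491)

θ=95°: 1.99 -1.01
θ=332°: 3.47 -1.75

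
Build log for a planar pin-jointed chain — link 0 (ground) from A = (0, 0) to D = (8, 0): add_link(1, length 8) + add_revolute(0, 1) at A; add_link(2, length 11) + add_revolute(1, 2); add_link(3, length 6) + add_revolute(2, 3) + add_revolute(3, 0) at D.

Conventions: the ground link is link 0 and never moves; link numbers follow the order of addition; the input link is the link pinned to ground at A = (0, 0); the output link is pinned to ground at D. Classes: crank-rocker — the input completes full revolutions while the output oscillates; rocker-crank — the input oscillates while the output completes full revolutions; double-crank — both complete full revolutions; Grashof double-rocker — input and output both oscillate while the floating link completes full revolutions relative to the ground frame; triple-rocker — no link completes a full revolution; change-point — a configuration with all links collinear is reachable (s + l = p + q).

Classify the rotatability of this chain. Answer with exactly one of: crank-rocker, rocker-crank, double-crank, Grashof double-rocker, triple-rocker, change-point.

lengths: ground=8, input=8, coupler=11, output=6
sorted: s=6 (shortest), l=11 (longest), p+q=16
s + l = 17 vs p + q = 16
s + l > p + q → non-Grashof → no link fully rotates → triple-rocker

triple-rocker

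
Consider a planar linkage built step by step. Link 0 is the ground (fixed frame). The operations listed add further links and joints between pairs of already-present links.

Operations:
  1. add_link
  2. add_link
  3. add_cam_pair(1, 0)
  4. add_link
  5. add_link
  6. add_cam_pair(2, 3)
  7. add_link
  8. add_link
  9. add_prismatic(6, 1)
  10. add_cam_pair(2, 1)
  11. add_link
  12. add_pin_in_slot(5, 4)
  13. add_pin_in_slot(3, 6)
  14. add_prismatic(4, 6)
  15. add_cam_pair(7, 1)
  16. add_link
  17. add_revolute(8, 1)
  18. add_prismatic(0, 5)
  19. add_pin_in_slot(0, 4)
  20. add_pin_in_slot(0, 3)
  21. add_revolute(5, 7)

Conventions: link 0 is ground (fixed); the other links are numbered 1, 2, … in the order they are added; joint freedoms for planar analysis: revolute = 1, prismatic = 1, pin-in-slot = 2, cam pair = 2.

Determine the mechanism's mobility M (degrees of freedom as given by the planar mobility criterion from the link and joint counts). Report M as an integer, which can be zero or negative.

ground; <1,0,0>
#1 <2,0,0>
#2 <3,0,0>
C:1↔0 J2 <3,0,1>
#3 <4,0,1>
#4 <5,0,1>
C:2↔3 J2 <5,0,2>
#5 <6,0,2>
#6 <7,0,2>
P:6↔1 J1 <7,1,2>
C:2↔1 J2 <7,1,3>
#7 <8,1,3>
PS:5↔4 J2 <8,1,4>
PS:3↔6 J2 <8,1,5>
P:4↔6 J1 <8,2,5>
C:7↔1 J2 <8,2,6>
#8 <9,2,6>
R:8↔1 J1 <9,3,6>
P:0↔5 J1 <9,4,6>
PS:0↔4 J2 <9,4,7>
PS:0↔3 J2 <9,4,8>
R:5↔7 J1 <9,5,8>
3×8 − 2×5 − 1×8 = 6

M = 6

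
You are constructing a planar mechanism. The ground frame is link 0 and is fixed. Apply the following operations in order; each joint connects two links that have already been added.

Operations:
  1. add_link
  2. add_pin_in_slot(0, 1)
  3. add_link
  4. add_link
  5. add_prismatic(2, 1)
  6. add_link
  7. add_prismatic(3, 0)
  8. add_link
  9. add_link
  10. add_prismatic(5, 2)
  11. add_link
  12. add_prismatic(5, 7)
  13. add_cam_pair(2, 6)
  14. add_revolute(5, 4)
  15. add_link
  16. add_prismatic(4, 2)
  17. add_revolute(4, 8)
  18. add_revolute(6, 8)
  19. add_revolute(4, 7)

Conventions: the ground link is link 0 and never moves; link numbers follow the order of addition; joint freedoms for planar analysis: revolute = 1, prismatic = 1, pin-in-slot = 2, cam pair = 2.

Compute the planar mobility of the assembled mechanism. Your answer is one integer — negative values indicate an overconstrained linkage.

L=1 J1=0 J2=0
add link → L=2 J1=0 J2=0
PS@0,1 dof=2 J2 → L=2 J1=0 J2=1
add link → L=3 J1=0 J2=1
add link → L=4 J1=0 J2=1
P@2,1 dof=1 J1 → L=4 J1=1 J2=1
add link → L=5 J1=1 J2=1
P@3,0 dof=1 J1 → L=5 J1=2 J2=1
add link → L=6 J1=2 J2=1
add link → L=7 J1=2 J2=1
P@5,2 dof=1 J1 → L=7 J1=3 J2=1
add link → L=8 J1=3 J2=1
P@5,7 dof=1 J1 → L=8 J1=4 J2=1
C@2,6 dof=2 J2 → L=8 J1=4 J2=2
R@5,4 dof=1 J1 → L=8 J1=5 J2=2
add link → L=9 J1=5 J2=2
P@4,2 dof=1 J1 → L=9 J1=6 J2=2
R@4,8 dof=1 J1 → L=9 J1=7 J2=2
R@6,8 dof=1 J1 → L=9 J1=8 J2=2
R@4,7 dof=1 J1 → L=9 J1=9 J2=2
M=3(L−1)−2J1−J2=3·8−2·9−2=4

M = 4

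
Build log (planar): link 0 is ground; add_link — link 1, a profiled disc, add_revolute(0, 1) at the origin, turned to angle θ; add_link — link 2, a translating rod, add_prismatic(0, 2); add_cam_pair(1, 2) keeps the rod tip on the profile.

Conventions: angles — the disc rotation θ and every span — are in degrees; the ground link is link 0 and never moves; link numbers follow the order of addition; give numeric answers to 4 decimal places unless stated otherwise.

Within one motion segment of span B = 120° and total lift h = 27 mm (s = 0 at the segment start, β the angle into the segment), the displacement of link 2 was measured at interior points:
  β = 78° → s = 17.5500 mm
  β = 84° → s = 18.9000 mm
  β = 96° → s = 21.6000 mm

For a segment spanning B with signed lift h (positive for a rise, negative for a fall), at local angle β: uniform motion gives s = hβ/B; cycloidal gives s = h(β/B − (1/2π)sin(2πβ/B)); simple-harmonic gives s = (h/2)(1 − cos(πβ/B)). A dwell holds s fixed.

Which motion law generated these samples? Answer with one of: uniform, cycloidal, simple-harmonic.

candidates at β/B = r: uniform s = h·r (linear in β); cycloidal s = h·(r − sin(2πr)/(2π)); simple-harmonic s = (h/2)(1 − cos(πr))
β=78°: printed 17.5500 | uniform 17.5500, cycloidal 21.0265, simple-harmonic 19.6289
β=84°: printed 18.9000 | uniform 18.9000, cycloidal 22.9869, simple-harmonic 21.4351
β=96°: printed 21.6000 | uniform 21.6000, cycloidal 25.6869, simple-harmonic 24.4217
only one law matches every sample → uniform

uniform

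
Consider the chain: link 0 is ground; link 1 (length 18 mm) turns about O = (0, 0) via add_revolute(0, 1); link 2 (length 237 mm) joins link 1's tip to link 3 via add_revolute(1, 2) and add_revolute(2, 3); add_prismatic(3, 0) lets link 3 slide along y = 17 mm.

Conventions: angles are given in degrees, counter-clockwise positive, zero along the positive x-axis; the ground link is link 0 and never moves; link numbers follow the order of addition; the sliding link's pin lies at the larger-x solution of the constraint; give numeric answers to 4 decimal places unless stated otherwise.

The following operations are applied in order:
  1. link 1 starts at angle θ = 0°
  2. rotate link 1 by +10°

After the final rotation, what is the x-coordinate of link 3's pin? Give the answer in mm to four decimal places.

geometry: r = 18 mm, L = 237 mm, e = 17 mm; θ starts at 0°
rotate link 1 by +10°: θ ← 0° +10° = 10°
crank pin P = (r cos θ, r sin θ) = (17.726540, 3.125667)
h = r sin θ − e = 3.125667 − 17 = -13.874333
x = r cos θ + √(L² − h²) = 17.726540 + 236.593539 = 254.320079

254.3201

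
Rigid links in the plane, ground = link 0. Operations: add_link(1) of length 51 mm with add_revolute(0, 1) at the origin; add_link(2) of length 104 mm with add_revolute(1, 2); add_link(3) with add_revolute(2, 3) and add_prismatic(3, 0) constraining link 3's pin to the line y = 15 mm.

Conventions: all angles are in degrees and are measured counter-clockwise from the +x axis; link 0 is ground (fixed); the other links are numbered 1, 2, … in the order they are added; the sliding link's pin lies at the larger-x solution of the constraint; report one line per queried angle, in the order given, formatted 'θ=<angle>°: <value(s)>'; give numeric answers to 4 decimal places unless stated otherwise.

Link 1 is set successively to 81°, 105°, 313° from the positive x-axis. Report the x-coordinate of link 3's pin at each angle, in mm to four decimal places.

geometry: r = 51 mm, L = 104 mm, e = 15 mm
θ=81°: crank pin P = (r cos θ, r sin θ) = (7.978158, 50.372105)
θ=81°: h = r sin θ − e = 50.372105 − 15 = 35.372105
θ=81°: x = r cos θ + √(L² − h²) = 7.978158 + 97.799868 = 105.778026
θ=105°: crank pin P = (r cos θ, r sin θ) = (-13.199771, 49.262217)
θ=105°: h = r sin θ − e = 49.262217 − 15 = 34.262217
θ=105°: x = r cos θ + √(L² − h²) = -13.199771 + 98.194198 = 84.994426
θ=313°: crank pin P = (r cos θ, r sin θ) = (34.781916, -37.299039)
θ=313°: h = r sin θ − e = -37.299039 − 15 = -52.299039
θ=313°: x = r cos θ + √(L² − h²) = 34.781916 + 89.893329 = 124.675245

θ=81°: 105.7780
θ=105°: 84.9944
θ=313°: 124.6752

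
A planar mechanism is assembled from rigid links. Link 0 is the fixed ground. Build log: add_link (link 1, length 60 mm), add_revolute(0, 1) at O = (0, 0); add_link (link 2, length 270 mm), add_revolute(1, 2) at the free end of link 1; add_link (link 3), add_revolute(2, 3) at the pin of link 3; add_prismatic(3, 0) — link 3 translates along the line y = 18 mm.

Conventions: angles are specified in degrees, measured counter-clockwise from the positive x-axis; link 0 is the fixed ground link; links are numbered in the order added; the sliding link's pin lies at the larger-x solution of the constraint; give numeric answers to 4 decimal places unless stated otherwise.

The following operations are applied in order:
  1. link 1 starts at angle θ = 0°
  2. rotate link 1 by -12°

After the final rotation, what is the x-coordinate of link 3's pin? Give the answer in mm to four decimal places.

geometry: r = 60 mm, L = 270 mm, e = 18 mm; θ starts at 0°
rotate link 1 by -12°: θ ← 0° -12° = -12°
crank pin P = (r cos θ, r sin θ) = (58.688856, -12.474701)
h = r sin θ − e = -12.474701 − 18 = -30.474701
x = r cos θ + √(L² − h²) = 58.688856 + 268.274659 = 326.963515

326.9635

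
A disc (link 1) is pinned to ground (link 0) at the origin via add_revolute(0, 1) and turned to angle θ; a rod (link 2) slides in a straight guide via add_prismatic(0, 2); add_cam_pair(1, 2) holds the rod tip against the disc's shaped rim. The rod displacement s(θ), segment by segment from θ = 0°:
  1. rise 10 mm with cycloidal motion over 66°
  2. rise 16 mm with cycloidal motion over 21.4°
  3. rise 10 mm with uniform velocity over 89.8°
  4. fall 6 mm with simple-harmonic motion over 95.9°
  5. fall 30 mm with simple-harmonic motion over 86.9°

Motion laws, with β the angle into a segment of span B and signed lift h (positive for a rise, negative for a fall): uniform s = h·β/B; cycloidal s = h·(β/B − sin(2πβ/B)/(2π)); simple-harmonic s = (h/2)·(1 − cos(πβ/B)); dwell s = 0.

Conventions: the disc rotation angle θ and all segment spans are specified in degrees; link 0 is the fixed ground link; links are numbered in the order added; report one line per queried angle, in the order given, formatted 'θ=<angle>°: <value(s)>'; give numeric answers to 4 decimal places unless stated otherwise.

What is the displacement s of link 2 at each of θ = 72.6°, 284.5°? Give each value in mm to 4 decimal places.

segment 1 (0° to 66°, cycloidal, h = 10) is passed completely: s = 0.0000 + (10) = 10.0000
θ = 72.6° falls in segment 2 (66° to 87.4°, cycloidal, h = 16): β = 72.6 − 66 = 6.6°, B = 21.4°; Δs = 16·(0.3084 − sin(2π·0.3084)/(2π)) = 2.5577; s = 10.0000 + 2.5577 = 12.5577
segment 2 (66° to 87.4°, cycloidal, h = 16) is passed completely: s = 10.0000 + (16) = 26.0000
segment 3 (87.4° to 177.2°, uniform, h = 10) is passed completely: s = 26.0000 + (10) = 36.0000
segment 4 (177.2° to 273.1°, simple-harmonic, h = -6) is passed completely: s = 36.0000 + (-6) = 30.0000
θ = 284.5° falls in segment 5 (273.1° to 360°, simple-harmonic, h = -30): β = 284.5 − 273.1 = 11.4°, B = 86.9°; Δs = -30/2·(1 − cos(π·0.1312)) = -1.2560; s = 30.0000 − 1.2560 = 28.7440

θ=72.6°: 12.5577
θ=284.5°: 28.7440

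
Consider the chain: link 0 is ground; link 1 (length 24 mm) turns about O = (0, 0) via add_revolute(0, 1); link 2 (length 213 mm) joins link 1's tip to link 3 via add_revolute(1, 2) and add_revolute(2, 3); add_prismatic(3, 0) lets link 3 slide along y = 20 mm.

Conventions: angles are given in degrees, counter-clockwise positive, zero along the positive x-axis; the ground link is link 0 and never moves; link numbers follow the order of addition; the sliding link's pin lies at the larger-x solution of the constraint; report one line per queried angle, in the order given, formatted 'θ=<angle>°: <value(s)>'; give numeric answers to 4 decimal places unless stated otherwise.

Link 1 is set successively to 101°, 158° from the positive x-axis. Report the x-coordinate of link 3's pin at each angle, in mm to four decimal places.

geometry: r = 24 mm, L = 213 mm, e = 20 mm
θ=101°: crank pin P = (r cos θ, r sin θ) = (-4.579416, 23.559052)
θ=101°: h = r sin θ − e = 23.559052 − 20 = 3.559052
θ=101°: x = r cos θ + √(L² − h²) = -4.579416 + 212.970264 = 208.390848
θ=158°: crank pin P = (r cos θ, r sin θ) = (-22.252413, 8.990558)
θ=158°: h = r sin θ − e = 8.990558 − 20 = -11.009442
θ=158°: x = r cos θ + √(L² − h²) = -22.252413 + 212.715284 = 190.462872

θ=101°: 208.3908
θ=158°: 190.4629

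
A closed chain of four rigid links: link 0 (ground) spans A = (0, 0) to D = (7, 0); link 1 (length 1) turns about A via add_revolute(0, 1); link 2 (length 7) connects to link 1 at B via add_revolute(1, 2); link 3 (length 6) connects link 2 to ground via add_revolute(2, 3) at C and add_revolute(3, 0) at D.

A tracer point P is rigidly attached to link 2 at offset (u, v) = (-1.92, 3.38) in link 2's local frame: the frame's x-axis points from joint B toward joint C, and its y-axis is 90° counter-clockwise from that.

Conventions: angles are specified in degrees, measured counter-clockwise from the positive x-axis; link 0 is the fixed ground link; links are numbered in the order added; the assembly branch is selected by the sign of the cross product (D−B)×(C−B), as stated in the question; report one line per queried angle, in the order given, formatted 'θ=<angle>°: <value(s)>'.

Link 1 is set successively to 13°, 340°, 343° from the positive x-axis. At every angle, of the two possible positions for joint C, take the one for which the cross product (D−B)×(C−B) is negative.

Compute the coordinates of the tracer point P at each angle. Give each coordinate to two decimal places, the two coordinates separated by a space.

A=(0,0), D=(7.00,0)
θ=13°: B = A + 1.00·(cos13°, sin13°) = (0.9744, 0.2250)
θ=13°: |BD| = 6.0298
θ=13°: circle(B,7.00) ∩ circle(D,6.00): a=4.0929, h=5.6788
θ=13°:   candidates: C₊=(5.2763,5.7471) cross=34.242; C₋=(4.8526,-5.6025) cross=-34.242
θ=13°:   branch - wants cross < 0 → take C=(4.8526,-5.6025) (cross=-34.242)
θ=13°: ex = (C−B)/|BC| = (0.5540,-0.8325); ey = (0.8325,0.5540)
θ=13°: P = B + -1.92·ex + 3.38·ey = (2.7245,3.6960)
θ=340°: B = A + 1.00·(cos340°, sin340°) = (0.9397, -0.3420)
θ=340°: |BD| = 6.0700
θ=340°: circle(B,7.00) ∩ circle(D,6.00): a=4.1058, h=5.6694
θ=340°:   candidates: C₊=(4.7195,5.5497) cross=34.413; C₋=(5.3584,-5.7711) cross=-34.413
θ=340°:   branch - wants cross < 0 → take C=(5.3584,-5.7711) (cross=-34.413)
θ=340°: ex = (C−B)/|BC| = (0.6313,-0.7756); ey = (0.7756,0.6313)
θ=340°: P = B + -1.92·ex + 3.38·ey = (2.3491,3.2807)
θ=343°: B = A + 1.00·(cos343°, sin343°) = (0.9563, -0.2924)
θ=343°: |BD| = 6.0508
θ=343°: circle(B,7.00) ∩ circle(D,6.00): a=4.0996, h=5.6739
θ=343°:   candidates: C₊=(4.7770,5.5730) cross=34.331; C₋=(5.3253,-5.7615) cross=-34.331
θ=343°:   branch - wants cross < 0 → take C=(5.3253,-5.7615) (cross=-34.331)
θ=343°: ex = (C−B)/|BC| = (0.6241,-0.7813); ey = (0.7813,0.6241)
θ=343°: P = B + -1.92·ex + 3.38·ey = (2.3988,3.3173)

θ=13°: 2.72 3.70
θ=340°: 2.35 3.28
θ=343°: 2.40 3.32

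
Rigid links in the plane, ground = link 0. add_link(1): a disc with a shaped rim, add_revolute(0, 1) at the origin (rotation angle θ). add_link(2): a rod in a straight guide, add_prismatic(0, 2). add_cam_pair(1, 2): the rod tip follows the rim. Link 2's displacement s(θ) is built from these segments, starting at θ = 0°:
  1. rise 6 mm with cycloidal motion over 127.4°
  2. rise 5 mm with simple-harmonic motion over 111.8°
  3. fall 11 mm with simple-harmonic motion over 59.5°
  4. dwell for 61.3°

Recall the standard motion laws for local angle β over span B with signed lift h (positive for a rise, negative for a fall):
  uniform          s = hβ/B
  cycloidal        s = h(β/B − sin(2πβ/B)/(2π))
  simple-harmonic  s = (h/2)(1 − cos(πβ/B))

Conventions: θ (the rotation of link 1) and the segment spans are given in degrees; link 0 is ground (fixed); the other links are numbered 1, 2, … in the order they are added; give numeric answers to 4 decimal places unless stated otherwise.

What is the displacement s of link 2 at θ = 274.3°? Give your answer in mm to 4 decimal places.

segment 1 (0° to 127.4°, cycloidal, h = 6) is passed completely: s = 0.0000 + (6) = 6.0000
segment 2 (127.4° to 239.2°, simple-harmonic, h = 5) is passed completely: s = 6.0000 + (5) = 11.0000
θ = 274.3° falls in segment 3 (239.2° to 298.7°, simple-harmonic, h = -11): β = 274.3 − 239.2 = 35.1°, B = 59.5°; Δs = -11/2·(1 − cos(π·0.5899)) = -7.0331; s = 11.0000 − 7.0331 = 3.9669

3.9669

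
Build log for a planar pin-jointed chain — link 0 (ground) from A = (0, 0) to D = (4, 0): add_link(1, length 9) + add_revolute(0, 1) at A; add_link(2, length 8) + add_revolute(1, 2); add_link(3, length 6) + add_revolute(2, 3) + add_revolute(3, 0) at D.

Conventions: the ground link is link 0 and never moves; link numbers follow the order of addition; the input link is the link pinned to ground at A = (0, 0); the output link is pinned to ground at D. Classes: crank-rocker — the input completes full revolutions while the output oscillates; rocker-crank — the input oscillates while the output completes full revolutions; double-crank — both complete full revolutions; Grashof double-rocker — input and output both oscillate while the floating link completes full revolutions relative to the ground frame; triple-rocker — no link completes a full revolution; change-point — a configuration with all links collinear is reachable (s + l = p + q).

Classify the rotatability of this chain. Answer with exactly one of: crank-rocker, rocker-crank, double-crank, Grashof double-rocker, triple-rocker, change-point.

lengths: ground=4, input=9, coupler=8, output=6
sorted: s=4 (shortest), l=9 (longest), p+q=14
s + l = 13 vs p + q = 14
s + l < p + q (Grashof) with shortest = ground link → double-crank

double-crank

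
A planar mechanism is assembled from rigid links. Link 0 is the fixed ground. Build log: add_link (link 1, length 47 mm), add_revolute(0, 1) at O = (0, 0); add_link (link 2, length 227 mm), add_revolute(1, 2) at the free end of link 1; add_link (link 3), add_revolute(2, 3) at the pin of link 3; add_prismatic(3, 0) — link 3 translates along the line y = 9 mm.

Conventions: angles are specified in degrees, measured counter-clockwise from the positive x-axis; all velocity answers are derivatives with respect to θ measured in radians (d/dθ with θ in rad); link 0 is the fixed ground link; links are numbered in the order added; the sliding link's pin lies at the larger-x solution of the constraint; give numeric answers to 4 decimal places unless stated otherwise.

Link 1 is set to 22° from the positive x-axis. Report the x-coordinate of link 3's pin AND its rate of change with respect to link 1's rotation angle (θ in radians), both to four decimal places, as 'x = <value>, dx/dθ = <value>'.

geometry: r = 47 mm, L = 227 mm, e = 9 mm
crank pin P = (r cos θ, r sin θ) = (43.577641, 17.606510)
h = r sin θ − e = 17.606510 − 9 = 8.606510
x = r cos θ + √(L² − h²) = 43.577641 + 226.836787 = 270.414428
dx/dθ = −r sin θ − h·r cos θ/√(L² − h²) (θ in radians; h = 8.606510) = -19.259907

x = 270.4144, dx/dθ = -19.2599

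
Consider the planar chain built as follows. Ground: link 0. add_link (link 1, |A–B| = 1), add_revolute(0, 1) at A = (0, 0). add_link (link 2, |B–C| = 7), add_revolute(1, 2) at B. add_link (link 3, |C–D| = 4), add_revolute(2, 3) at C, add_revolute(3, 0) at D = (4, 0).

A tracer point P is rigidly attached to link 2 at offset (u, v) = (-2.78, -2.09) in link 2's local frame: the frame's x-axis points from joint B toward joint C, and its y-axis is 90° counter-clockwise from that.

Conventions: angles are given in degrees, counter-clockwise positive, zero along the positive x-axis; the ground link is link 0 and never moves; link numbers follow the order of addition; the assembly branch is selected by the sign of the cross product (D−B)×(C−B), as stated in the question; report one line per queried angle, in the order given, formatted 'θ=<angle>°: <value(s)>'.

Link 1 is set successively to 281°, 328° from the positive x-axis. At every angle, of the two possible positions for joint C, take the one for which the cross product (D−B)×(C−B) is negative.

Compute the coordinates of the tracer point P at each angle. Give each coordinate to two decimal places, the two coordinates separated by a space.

A=(0,0), D=(4.00,0)
θ=281°: B = A + 1.00·(cos281°, sin281°) = (0.1908, -0.9816)
θ=281°: |BD| = 3.9336
θ=281°: circle(B,7.00) ∩ circle(D,4.00): a=6.1614, h=3.3222
θ=281°:   candidates: C₊=(5.3282,3.7730) cross=13.068; C₋=(6.9863,-2.6612) cross=-13.068
θ=281°:   branch - wants cross < 0 → take C=(6.9863,-2.6612) (cross=-13.068)
θ=281°: ex = (C−B)/|BC| = (0.9708,-0.2399); ey = (0.2399,0.9708)
θ=281°: P = B + -2.78·ex + -2.09·ey = (-3.0094,-2.3436)
θ=328°: B = A + 1.00·(cos328°, sin328°) = (0.8480, -0.5299)
θ=328°: |BD| = 3.1962
θ=328°: circle(B,7.00) ∩ circle(D,4.00): a=6.7605, h=1.8154
θ=328°:   candidates: C₊=(7.2140,2.3812) cross=5.802; C₋=(7.8160,-1.1993) cross=-5.802
θ=328°:   branch - wants cross < 0 → take C=(7.8160,-1.1993) (cross=-5.802)
θ=328°: ex = (C−B)/|BC| = (0.9954,-0.0956); ey = (0.0956,0.9954)
θ=328°: P = B + -2.78·ex + -2.09·ey = (-2.1191,-2.3445)

θ=281°: -3.01 -2.34
θ=328°: -2.12 -2.34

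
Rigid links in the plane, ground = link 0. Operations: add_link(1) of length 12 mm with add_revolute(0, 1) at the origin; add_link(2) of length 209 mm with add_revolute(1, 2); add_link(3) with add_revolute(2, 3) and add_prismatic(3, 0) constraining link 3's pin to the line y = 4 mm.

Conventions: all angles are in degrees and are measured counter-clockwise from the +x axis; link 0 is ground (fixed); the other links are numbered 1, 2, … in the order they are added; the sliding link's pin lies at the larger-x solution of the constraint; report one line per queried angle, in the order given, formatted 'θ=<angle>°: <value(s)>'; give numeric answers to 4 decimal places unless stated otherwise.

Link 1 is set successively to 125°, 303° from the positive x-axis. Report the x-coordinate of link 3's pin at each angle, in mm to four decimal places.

geometry: r = 12 mm, L = 209 mm, e = 4 mm
θ=125°: crank pin P = (r cos θ, r sin θ) = (-6.882917, 9.829825)
θ=125°: h = r sin θ − e = 9.829825 − 4 = 5.829825
θ=125°: x = r cos θ + √(L² − h²) = -6.882917 + 208.918676 = 202.035759
θ=303°: crank pin P = (r cos θ, r sin θ) = (6.535668, -10.064047)
θ=303°: h = r sin θ − e = -10.064047 − 4 = -14.064047
θ=303°: x = r cos θ + √(L² − h²) = 6.535668 + 208.526264 = 215.061932

θ=125°: 202.0358
θ=303°: 215.0619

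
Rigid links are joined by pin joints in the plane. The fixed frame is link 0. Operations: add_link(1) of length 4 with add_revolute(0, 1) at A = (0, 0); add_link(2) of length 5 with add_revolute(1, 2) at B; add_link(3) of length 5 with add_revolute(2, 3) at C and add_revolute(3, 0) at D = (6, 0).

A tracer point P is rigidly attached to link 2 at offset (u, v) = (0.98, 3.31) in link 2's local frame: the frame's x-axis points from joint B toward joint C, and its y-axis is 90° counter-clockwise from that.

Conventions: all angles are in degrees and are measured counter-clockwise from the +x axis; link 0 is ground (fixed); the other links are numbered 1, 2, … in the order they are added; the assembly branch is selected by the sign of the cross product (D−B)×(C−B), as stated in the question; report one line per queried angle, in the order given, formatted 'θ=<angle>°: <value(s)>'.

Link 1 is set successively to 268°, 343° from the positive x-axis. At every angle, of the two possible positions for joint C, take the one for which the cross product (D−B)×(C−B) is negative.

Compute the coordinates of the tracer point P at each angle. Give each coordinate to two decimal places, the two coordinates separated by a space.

A=(0,0), D=(6.00,0)
θ=268°: B = A + 4.00·(cos268°, sin268°) = (-0.1396, -3.9976)
θ=268°: |BD| = 7.3263
θ=268°: circle(B,5.00) ∩ circle(D,5.00): a=3.6632, h=3.4031
θ=268°:   candidates: C₊=(1.0733,0.8531) cross=24.932; C₋=(4.7871,-4.8507) cross=-24.932
θ=268°:   branch - wants cross < 0 → take C=(4.7871,-4.8507) (cross=-24.932)
θ=268°: ex = (C−B)/|BC| = (0.9853,-0.1706); ey = (0.1706,0.9853)
θ=268°: P = B + 0.98·ex + 3.31·ey = (1.3908,-0.9033)
θ=343°: B = A + 4.00·(cos343°, sin343°) = (3.8252, -1.1695)
θ=343°: |BD| = 2.4693
θ=343°: circle(B,5.00) ∩ circle(D,5.00): a=1.2346, h=4.8452
θ=343°:   candidates: C₊=(2.6179,3.6826) cross=11.964; C₋=(7.2073,-4.8520) cross=-11.964
θ=343°:   branch - wants cross < 0 → take C=(7.2073,-4.8520) (cross=-11.964)
θ=343°: ex = (C−B)/|BC| = (0.6764,-0.7365); ey = (0.7365,0.6764)
θ=343°: P = B + 0.98·ex + 3.31·ey = (6.9260,0.3477)

θ=268°: 1.39 -0.90
θ=343°: 6.93 0.35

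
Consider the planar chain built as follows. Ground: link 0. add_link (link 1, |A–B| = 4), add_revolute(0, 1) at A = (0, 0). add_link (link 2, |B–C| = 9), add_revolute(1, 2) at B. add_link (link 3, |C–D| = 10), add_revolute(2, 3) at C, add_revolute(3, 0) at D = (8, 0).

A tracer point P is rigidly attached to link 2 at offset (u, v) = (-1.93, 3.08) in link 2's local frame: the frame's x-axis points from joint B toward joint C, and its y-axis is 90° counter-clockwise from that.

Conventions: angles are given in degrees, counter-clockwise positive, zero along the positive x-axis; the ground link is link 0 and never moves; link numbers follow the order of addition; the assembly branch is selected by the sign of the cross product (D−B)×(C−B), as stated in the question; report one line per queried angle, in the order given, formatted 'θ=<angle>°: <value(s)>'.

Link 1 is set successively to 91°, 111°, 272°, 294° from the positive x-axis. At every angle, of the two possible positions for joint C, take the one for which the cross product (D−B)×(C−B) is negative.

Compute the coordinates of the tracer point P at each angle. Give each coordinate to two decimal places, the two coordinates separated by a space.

A=(0,0), D=(8.00,0)
θ=91°: B = A + 4.00·(cos91°, sin91°) = (-0.0698, 3.9994)
θ=91°: |BD| = 9.0065
θ=91°: circle(B,9.00) ∩ circle(D,10.00): a=3.4485, h=8.3131
θ=91°:   candidates: C₊=(6.7115,9.9166) cross=74.872; C₋=(-0.6715,-4.9805) cross=-74.872
θ=91°:   branch - wants cross < 0 → take C=(-0.6715,-4.9805) (cross=-74.872)
θ=91°: ex = (C−B)/|BC| = (-0.0669,-0.9978); ey = (0.9978,-0.0669)
θ=91°: P = B + -1.93·ex + 3.08·ey = (3.1323,5.7192)
θ=111°: B = A + 4.00·(cos111°, sin111°) = (-1.4335, 3.7343)
θ=111°: |BD| = 10.1457
θ=111°: circle(B,9.00) ∩ circle(D,10.00): a=4.1365, h=7.9931
θ=111°:   candidates: C₊=(5.3546,9.6438) cross=81.096; C₋=(-0.5294,-5.2202) cross=-81.096
θ=111°:   branch - wants cross < 0 → take C=(-0.5294,-5.2202) (cross=-81.096)
θ=111°: ex = (C−B)/|BC| = (0.1005,-0.9949); ey = (0.9949,0.1005)
θ=111°: P = B + -1.93·ex + 3.08·ey = (1.4371,5.9640)
θ=272°: B = A + 4.00·(cos272°, sin272°) = (0.1396, -3.9976)
θ=272°: |BD| = 8.8185
θ=272°: circle(B,9.00) ∩ circle(D,10.00): a=3.3320, h=8.3605
θ=272°:   candidates: C₊=(-0.6804,4.9650) cross=73.727; C₋=(6.8995,-9.9393) cross=-73.727
θ=272°:   branch - wants cross < 0 → take C=(6.8995,-9.9393) (cross=-73.727)
θ=272°: ex = (C−B)/|BC| = (0.7511,-0.6602); ey = (0.6602,0.7511)
θ=272°: P = B + -1.93·ex + 3.08·ey = (0.7234,-0.4100)
θ=294°: B = A + 4.00·(cos294°, sin294°) = (1.6269, -3.6542)
θ=294°: |BD| = 7.3463
θ=294°: circle(B,9.00) ∩ circle(D,10.00): a=2.3800, h=8.6796
θ=294°:   candidates: C₊=(-0.6257,5.0593) cross=63.763; C₋=(8.0090,-10.0000) cross=-63.763
θ=294°:   branch - wants cross < 0 → take C=(8.0090,-10.0000) (cross=-63.763)
θ=294°: ex = (C−B)/|BC| = (0.7091,-0.7051); ey = (0.7051,0.7091)
θ=294°: P = B + -1.93·ex + 3.08·ey = (2.4300,-0.1093)

θ=91°: 3.13 5.72
θ=111°: 1.44 5.96
θ=272°: 0.72 -0.41
θ=294°: 2.43 -0.11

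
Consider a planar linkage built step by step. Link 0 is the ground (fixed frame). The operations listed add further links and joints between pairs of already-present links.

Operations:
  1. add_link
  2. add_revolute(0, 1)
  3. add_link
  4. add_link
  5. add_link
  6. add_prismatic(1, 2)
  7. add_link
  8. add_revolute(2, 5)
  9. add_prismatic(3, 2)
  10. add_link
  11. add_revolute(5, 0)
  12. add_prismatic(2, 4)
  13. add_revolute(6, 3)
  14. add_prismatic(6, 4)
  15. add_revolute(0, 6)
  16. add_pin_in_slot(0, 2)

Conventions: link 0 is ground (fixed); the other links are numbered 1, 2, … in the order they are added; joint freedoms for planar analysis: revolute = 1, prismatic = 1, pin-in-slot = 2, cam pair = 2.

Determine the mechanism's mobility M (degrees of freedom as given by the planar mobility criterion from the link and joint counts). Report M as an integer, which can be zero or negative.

link 0 = ground. State L|J1|J2 = 1|0|0
+link1  2|0|0
R(0,1) f=1→J1  2|1|0
+link2  3|1|0
+link3  4|1|0
+link4  5|1|0
P(1,2) f=1→J1  5|2|0
+link5  6|2|0
R(2,5) f=1→J1  6|3|0
P(3,2) f=1→J1  6|4|0
+link6  7|4|0
R(5,0) f=1→J1  7|5|0
P(2,4) f=1→J1  7|6|0
R(6,3) f=1→J1  7|7|0
P(6,4) f=1→J1  7|8|0
R(0,6) f=1→J1  7|9|0
PS(0,2) f=2→J2  7|9|1
M = 3(7−1)−2·9−1 = 18−18−1 = -1

M = -1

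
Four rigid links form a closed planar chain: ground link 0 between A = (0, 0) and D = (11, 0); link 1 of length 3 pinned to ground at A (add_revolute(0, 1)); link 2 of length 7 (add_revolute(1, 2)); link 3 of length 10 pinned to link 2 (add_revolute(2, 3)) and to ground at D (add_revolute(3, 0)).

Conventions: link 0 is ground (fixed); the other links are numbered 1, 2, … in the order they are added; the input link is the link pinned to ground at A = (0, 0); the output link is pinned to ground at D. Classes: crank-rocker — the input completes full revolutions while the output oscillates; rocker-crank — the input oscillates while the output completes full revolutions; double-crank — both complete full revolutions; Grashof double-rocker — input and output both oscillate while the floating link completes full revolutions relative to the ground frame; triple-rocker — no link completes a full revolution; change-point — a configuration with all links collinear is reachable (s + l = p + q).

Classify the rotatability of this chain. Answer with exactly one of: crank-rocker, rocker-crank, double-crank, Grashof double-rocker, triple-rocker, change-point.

lengths: ground=11, input=3, coupler=7, output=10
sorted: s=3 (shortest), l=11 (longest), p+q=17
s + l = 14 vs p + q = 17
s + l < p + q (Grashof) with shortest = input link → crank-rocker

crank-rocker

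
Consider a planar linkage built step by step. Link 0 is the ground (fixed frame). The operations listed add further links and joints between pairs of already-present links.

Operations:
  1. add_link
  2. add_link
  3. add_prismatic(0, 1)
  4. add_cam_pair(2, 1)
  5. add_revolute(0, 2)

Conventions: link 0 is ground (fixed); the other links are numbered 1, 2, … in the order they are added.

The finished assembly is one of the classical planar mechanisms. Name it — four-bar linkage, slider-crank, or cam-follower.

links: 3 (incl. ground); joints: 1 revolute, 1 prismatic, 1 higher (cam) pair, forming one closed loop
3 links, revolute + prismatic + higher pair in one loop → cam-follower

cam-follower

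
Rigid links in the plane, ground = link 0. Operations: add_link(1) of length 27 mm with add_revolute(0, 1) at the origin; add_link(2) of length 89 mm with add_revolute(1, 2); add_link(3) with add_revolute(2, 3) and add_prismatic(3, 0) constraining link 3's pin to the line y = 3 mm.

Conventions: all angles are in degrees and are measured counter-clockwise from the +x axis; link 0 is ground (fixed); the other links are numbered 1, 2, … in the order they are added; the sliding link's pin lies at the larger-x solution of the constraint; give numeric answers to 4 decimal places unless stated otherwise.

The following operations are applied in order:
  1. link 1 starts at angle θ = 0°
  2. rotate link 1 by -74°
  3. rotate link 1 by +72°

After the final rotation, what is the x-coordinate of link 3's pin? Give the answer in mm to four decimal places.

geometry: r = 27 mm, L = 89 mm, e = 3 mm; θ starts at 0°
rotate link 1 by -74°: θ ← 0° -74° = -74°
rotate link 1 by +72°: θ ← -74° +72° = -2°
crank pin P = (r cos θ, r sin θ) = (26.983552, -0.942286)
h = r sin θ − e = -0.942286 − 3 = -3.942286
x = r cos θ + √(L² − h²) = 26.983552 + 88.912645 = 115.896197

115.8962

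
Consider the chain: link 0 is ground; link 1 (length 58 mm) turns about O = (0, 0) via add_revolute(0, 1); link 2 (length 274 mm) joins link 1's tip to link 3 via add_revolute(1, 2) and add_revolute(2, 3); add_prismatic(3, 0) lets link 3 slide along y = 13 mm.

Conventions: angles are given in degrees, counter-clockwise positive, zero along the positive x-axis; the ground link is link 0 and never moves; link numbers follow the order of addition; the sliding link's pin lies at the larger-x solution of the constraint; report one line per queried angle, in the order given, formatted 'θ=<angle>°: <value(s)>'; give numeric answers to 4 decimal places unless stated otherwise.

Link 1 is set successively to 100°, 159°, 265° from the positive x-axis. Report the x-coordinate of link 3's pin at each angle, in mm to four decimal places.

geometry: r = 58 mm, L = 274 mm, e = 13 mm
θ=100°: crank pin P = (r cos θ, r sin θ) = (-10.071594, 57.118850)
θ=100°: h = r sin θ − e = 57.118850 − 13 = 44.118850
θ=100°: x = r cos θ + √(L² − h²) = -10.071594 + 270.424716 = 260.353122
θ=159°: crank pin P = (r cos θ, r sin θ) = (-54.147665, 20.785341)
θ=159°: h = r sin θ − e = 20.785341 − 13 = 7.785341
θ=159°: x = r cos θ + √(L² − h²) = -54.147665 + 273.889373 = 219.741708
θ=265°: crank pin P = (r cos θ, r sin θ) = (-5.055033, -57.779292)
θ=265°: h = r sin θ − e = -57.779292 − 13 = -70.779292
θ=265°: x = r cos θ + √(L² − h²) = -5.055033 + 264.700381 = 259.645348

θ=100°: 260.3531
θ=159°: 219.7417
θ=265°: 259.6453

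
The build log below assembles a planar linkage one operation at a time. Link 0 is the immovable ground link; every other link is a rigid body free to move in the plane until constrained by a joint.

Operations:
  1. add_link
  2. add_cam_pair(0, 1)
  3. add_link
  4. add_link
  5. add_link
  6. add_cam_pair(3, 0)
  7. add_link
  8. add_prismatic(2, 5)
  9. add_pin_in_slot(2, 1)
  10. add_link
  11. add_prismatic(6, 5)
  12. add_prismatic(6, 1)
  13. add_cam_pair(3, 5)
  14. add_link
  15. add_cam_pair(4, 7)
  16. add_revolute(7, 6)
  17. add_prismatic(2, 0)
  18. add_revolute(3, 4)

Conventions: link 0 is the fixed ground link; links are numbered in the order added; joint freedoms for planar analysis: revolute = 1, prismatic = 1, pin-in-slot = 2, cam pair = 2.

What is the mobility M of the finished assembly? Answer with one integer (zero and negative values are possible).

ground; <1,0,0>
#1 <2,0,0>
C:0↔1 J2 <2,0,1>
#2 <3,0,1>
#3 <4,0,1>
#4 <5,0,1>
C:3↔0 J2 <5,0,2>
#5 <6,0,2>
P:2↔5 J1 <6,1,2>
PS:2↔1 J2 <6,1,3>
#6 <7,1,3>
P:6↔5 J1 <7,2,3>
P:6↔1 J1 <7,3,3>
C:3↔5 J2 <7,3,4>
#7 <8,3,4>
C:4↔7 J2 <8,3,5>
R:7↔6 J1 <8,4,5>
P:2↔0 J1 <8,5,5>
R:3↔4 J1 <8,6,5>
3×7 − 2×6 − 1×5 = 4

M = 4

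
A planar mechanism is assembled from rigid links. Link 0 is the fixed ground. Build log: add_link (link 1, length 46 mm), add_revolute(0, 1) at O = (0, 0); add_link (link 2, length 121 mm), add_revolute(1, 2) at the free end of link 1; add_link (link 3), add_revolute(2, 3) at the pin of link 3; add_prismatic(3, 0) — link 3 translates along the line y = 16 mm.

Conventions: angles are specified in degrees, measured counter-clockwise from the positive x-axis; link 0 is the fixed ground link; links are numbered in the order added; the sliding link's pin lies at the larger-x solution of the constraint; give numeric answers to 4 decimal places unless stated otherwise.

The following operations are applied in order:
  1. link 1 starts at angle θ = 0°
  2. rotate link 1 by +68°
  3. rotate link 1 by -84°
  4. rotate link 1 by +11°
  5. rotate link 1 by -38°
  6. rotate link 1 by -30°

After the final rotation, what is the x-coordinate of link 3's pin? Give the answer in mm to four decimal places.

geometry: r = 46 mm, L = 121 mm, e = 16 mm; θ starts at 0°
rotate link 1 by +68°: θ ← 0° +68° = 68°
rotate link 1 by -84°: θ ← 68° -84° = -16°
rotate link 1 by +11°: θ ← -16° +11° = -5°
rotate link 1 by -38°: θ ← -5° -38° = -43°
rotate link 1 by -30°: θ ← -43° -30° = -73°
crank pin P = (r cos θ, r sin θ) = (13.449098, -43.990019)
h = r sin θ − e = -43.990019 − 16 = -59.990019
x = r cos θ + √(L² − h²) = 13.449098 + 105.081862 = 118.530960

118.5310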